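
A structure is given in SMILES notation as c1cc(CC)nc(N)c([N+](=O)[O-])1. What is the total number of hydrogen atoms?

Atom tally by fragment:
  pyridine ring core → C:5 H:5 N:1
  (− 3 ring H displaced by substituents)
  + C2H5 → C:2 H:5
  + NH2 → N:1 H:2
  + NO2 → N:1 O:2
Element totals:
  C: 7
  H: 9
  N: 3
  O: 2

9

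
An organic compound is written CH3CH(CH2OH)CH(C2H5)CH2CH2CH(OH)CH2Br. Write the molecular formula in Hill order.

C10H21BrO2

Atom tally by fragment:
  CH3 → C:1 H:3
  CH(CH2OH) → C:2 H:4 O:1
  CH(C2H5) → C:3 H:6
  CH2 → C:1 H:2
  CH2 → C:1 H:2
  CH(OH) → C:1 H:2 O:1
  CH2Br → C:1 H:2 Br:1
Element totals:
  C: 10
  H: 21
  Br: 1
  O: 2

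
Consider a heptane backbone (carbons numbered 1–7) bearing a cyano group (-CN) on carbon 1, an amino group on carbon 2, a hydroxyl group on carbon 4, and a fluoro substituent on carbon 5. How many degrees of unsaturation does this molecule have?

Atom tally by fragment:
  NCCH2 → C:2 H:2 N:1
  CH(NH2) → C:1 H:3 N:1
  CH2 → C:1 H:2
  CH(OH) → C:1 H:2 O:1
  CH(F) → C:1 H:1 F:1
  CH2 → C:1 H:2
  CH3 → C:1 H:3
Element totals:
  C: 8
  H: 15
  F: 1
  N: 2
  O: 1
Molecular formula: C8H15FN2O.
DoU = (2C + 2 + N − H − X) / 2 = (2·8 + 2 + 2 − 15 − 1) / 2 = 2.

2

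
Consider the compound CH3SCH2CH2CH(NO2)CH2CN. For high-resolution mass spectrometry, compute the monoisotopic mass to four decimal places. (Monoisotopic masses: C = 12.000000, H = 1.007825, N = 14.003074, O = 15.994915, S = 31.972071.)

174.0463

Element totals:
  C: 6
  H: 10
  N: 2
  O: 2
  S: 1
Molecular formula: C6H10N2O2S.
  M = 6(12.0) + 10(1.007825) + 2(14.003074) + 2(15.994915) + 31.972071
    = 72.000000 + 10.078250 + 28.006148 + 31.989830 + 31.972071 = 174.046299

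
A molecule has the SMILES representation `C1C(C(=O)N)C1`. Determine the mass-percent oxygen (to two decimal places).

Atom tally by fragment:
  cyclopropane ring core → C:3 H:6
  (− 1 ring H displaced by substituents)
  + CONH2 → C:1 H:2 O:1 N:1
Element totals:
  C: 4
  H: 7
  N: 1
  O: 1
Molecular formula: C4H7NO.
Molar mass = 85.106 g/mol.
Mass from O: 1 × 15.999 = 15.999 g/mol.
%O = 15.999 / 85.106 × 100 = 18.80%.

18.80%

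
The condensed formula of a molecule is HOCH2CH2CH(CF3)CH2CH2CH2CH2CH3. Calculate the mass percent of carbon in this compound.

54.53%

Element totals:
  C: 9
  H: 17
  F: 3
  O: 1
Molecular formula: C9H17F3O.
Molar mass = 198.228 g/mol.
Mass from C: 9 × 12.011 = 108.099 g/mol.
%C = 108.099 / 198.228 × 100 = 54.53%.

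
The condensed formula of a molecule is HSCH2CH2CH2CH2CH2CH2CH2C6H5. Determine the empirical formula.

C13H20S

Atom tally by fragment:
  HSCH2 → C:1 H:3 S:1
  CH2 → C:1 H:2
  CH2 → C:1 H:2
  CH2 → C:1 H:2
  CH2 → C:1 H:2
  CH2 → C:1 H:2
  CH2C6H5 → C:7 H:7
Element totals:
  C: 13
  H: 20
  S: 1
Molecular formula: C13H20S.
gcd of subscripts (13, 20, 1) = 1, so the empirical formula equals the molecular formula.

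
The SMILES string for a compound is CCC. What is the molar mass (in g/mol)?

Atom tally by fragment:
  CH3 → C:1 H:3
  CH2 → C:1 H:2
  CH3 → C:1 H:3
Element totals:
  C: 3
  H: 8
Molecular formula: C3H8.
  M = 3(12.011) + 8(1.008)
    = 36.033 + 8.064 = 44.097

44.10 g/mol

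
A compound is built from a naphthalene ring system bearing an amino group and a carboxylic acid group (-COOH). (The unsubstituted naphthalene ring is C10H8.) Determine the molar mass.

Atom tally by fragment:
  naphthalene ring system core → C:10 H:8
  (− 2 ring H displaced by substituents)
  + NH2 → N:1 H:2
  + COOH → C:1 H:1 O:2
Element totals:
  C: 11
  H: 9
  N: 1
  O: 2
Molecular formula: C11H9NO2.
  M = 11(12.011) + 9(1.008) + 14.007 + 2(15.999)
    = 132.121 + 9.072 + 14.007 + 31.998 = 187.198

187.20 g/mol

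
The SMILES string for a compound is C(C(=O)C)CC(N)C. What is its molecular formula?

Atom tally by fragment:
  CH3COCH2 → C:3 H:5 O:1
  CH2 → C:1 H:2
  CH(NH2) → C:1 H:3 N:1
  CH3 → C:1 H:3
Element totals:
  C: 6
  H: 13
  N: 1
  O: 1

C6H13NO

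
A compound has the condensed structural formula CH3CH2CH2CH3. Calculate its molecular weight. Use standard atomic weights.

Element totals:
  C: 4
  H: 10
Molecular formula: C4H10.
  M = 4(12.011) + 10(1.008)
    = 48.044 + 10.080 = 58.124

58.12 g/mol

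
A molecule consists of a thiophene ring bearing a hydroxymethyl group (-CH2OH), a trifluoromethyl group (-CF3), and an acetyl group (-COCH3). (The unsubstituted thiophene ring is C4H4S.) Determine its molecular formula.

Atom tally by fragment:
  thiophene ring core → C:4 H:4 S:1
  (− 3 ring H displaced by substituents)
  + CH2OH → C:1 H:3 O:1
  + CF3 → C:1 F:3
  + COCH3 → C:2 H:3 O:1
Element totals:
  C: 8
  H: 7
  F: 3
  O: 2
  S: 1

C8H7F3O2S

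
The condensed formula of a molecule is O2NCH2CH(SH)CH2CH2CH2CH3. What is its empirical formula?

Element totals:
  C: 6
  H: 13
  N: 1
  O: 2
  S: 1
Molecular formula: C6H13NO2S.
gcd of subscripts (6, 13, 1, 2, 1) = 1, so the empirical formula equals the molecular formula.

C6H13NO2S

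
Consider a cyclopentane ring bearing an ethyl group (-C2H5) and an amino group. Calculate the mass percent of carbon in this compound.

74.27%

Atom tally by fragment:
  cyclopentane ring core → C:5 H:10
  (− 2 ring H displaced by substituents)
  + C2H5 → C:2 H:5
  + NH2 → N:1 H:2
Element totals:
  C: 7
  H: 15
  N: 1
Molecular formula: C7H15N.
Molar mass = 113.204 g/mol.
Mass from C: 7 × 12.011 = 84.077 g/mol.
%C = 84.077 / 113.204 × 100 = 74.27%.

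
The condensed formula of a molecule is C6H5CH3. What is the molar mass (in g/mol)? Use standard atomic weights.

Atom tally by fragment:
  benzene ring core → C:6 H:6
  (− 1 ring H displaced by substituents)
  + CH3 → C:1 H:3
Element totals:
  C: 7
  H: 8
Molecular formula: C7H8.
  M = 7(12.011) + 8(1.008)
    = 84.077 + 8.064 = 92.141

92.14 g/mol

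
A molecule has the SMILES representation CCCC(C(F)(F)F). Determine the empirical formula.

C5H9F3

Atom tally by fragment:
  CH3 → C:1 H:3
  CH2 → C:1 H:2
  CH2 → C:1 H:2
  CH2CF3 → C:2 H:2 F:3
Element totals:
  C: 5
  H: 9
  F: 3
Molecular formula: C5H9F3.
gcd of subscripts (5, 3, 9) = 1, so the empirical formula equals the molecular formula.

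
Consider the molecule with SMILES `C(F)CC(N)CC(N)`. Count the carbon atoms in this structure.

5

Atom tally by fragment:
  FCH2 → C:1 H:2 F:1
  CH2 → C:1 H:2
  CH(NH2) → C:1 H:3 N:1
  CH2 → C:1 H:2
  CH2NH2 → C:1 H:4 N:1
Element totals:
  C: 5
  H: 13
  F: 1
  N: 2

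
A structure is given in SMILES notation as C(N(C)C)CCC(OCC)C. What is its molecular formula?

Atom tally by fragment:
  (CH3)2NCH2 → C:3 H:8 N:1
  CH2 → C:1 H:2
  CH2 → C:1 H:2
  CH(OC2H5) → C:3 H:6 O:1
  CH3 → C:1 H:3
Element totals:
  C: 9
  H: 21
  N: 1
  O: 1

C9H21NO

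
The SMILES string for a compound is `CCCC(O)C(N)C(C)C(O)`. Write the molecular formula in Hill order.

C8H19NO2

Atom tally by fragment:
  CH3 → C:1 H:3
  CH2 → C:1 H:2
  CH2 → C:1 H:2
  CH(OH) → C:1 H:2 O:1
  CH(NH2) → C:1 H:3 N:1
  CH(CH3) → C:2 H:4
  CH2OH → C:1 H:3 O:1
Element totals:
  C: 8
  H: 19
  N: 1
  O: 2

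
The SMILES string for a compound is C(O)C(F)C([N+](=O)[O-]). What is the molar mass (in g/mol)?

Atom tally by fragment:
  HOCH2 → C:1 H:3 O:1
  CH(F) → C:1 H:1 F:1
  CH2NO2 → C:1 H:2 N:1 O:2
Element totals:
  C: 3
  H: 6
  F: 1
  N: 1
  O: 3
Molecular formula: C3H6FNO3.
  M = 3(12.011) + 6(1.008) + 18.998 + 14.007 + 3(15.999)
    = 36.033 + 6.048 + 18.998 + 14.007 + 47.997 = 123.083

123.08 g/mol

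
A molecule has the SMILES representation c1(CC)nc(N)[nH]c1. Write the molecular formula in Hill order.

C5H9N3

Atom tally by fragment:
  imidazole ring core → C:3 H:4 N:2
  (− 2 ring H displaced by substituents)
  + C2H5 → C:2 H:5
  + NH2 → N:1 H:2
Element totals:
  C: 5
  H: 9
  N: 3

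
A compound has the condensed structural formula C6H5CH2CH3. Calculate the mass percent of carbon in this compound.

90.51%

Atom tally by fragment:
  C6H5CH2 → C:7 H:7
  CH3 → C:1 H:3
Element totals:
  C: 8
  H: 10
Molecular formula: C8H10.
Molar mass = 106.168 g/mol.
Mass from C: 8 × 12.011 = 96.088 g/mol.
%C = 96.088 / 106.168 × 100 = 90.51%.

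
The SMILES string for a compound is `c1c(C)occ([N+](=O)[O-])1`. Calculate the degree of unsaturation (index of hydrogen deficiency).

4

Atom tally by fragment:
  furan ring core → C:4 H:4 O:1
  (− 2 ring H displaced by substituents)
  + CH3 → C:1 H:3
  + NO2 → N:1 O:2
Element totals:
  C: 5
  H: 5
  N: 1
  O: 3
Molecular formula: C5H5NO3.
DoU = (2C + 2 + N − H − X) / 2 = (2·5 + 2 + 1 − 5 − 0) / 2 = 4.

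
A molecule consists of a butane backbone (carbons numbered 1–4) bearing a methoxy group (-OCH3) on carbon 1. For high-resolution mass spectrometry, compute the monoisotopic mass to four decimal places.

Atom tally by fragment:
  CH3OCH2 → C:2 H:5 O:1
  CH2 → C:1 H:2
  CH2 → C:1 H:2
  CH3 → C:1 H:3
Element totals:
  C: 5
  H: 12
  O: 1
Molecular formula: C5H12O.
  M = 5(12.0) + 12(1.007825) + 15.994915
    = 60.000000 + 12.093900 + 15.994915 = 88.088815

88.0888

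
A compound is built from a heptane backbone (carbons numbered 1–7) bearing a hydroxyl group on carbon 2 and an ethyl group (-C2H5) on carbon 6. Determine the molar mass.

Atom tally by fragment:
  CH3 → C:1 H:3
  CH(OH) → C:1 H:2 O:1
  CH2 → C:1 H:2
  CH2 → C:1 H:2
  CH2 → C:1 H:2
  CH(C2H5) → C:3 H:6
  CH3 → C:1 H:3
Element totals:
  C: 9
  H: 20
  O: 1
Molecular formula: C9H20O.
  M = 9(12.011) + 20(1.008) + 15.999
    = 108.099 + 20.160 + 15.999 = 144.258

144.26 g/mol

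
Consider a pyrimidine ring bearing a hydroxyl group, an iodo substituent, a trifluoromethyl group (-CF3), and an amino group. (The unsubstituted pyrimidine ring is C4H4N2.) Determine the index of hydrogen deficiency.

4

Atom tally by fragment:
  pyrimidine ring core → C:4 H:4 N:2
  (− 4 ring H displaced by substituents)
  + OH → O:1 H:1
  + I → I:1
  + CF3 → C:1 F:3
  + NH2 → N:1 H:2
Element totals:
  C: 5
  H: 3
  F: 3
  I: 1
  N: 3
  O: 1
Molecular formula: C5H3F3IN3O.
DoU = (2C + 2 + N − H − X) / 2 = (2·5 + 2 + 3 − 3 − 4) / 2 = 4.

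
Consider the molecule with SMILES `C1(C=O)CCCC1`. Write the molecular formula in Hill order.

Atom tally by fragment:
  cyclopentane ring core → C:5 H:10
  (− 1 ring H displaced by substituents)
  + CHO → C:1 H:1 O:1
Element totals:
  C: 6
  H: 10
  O: 1

C6H10O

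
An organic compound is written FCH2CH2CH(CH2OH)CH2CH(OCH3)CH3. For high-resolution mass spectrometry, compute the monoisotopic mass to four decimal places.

Element totals:
  C: 8
  H: 17
  F: 1
  O: 2
Molecular formula: C8H17FO2.
  M = 8(12.0) + 17(1.007825) + 18.998403 + 2(15.994915)
    = 96.000000 + 17.133025 + 18.998403 + 31.989830 = 164.121258

164.1213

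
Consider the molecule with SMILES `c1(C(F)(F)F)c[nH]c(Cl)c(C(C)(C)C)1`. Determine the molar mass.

225.64 g/mol

Atom tally by fragment:
  pyrrole ring core → C:4 H:5 N:1
  (− 3 ring H displaced by substituents)
  + CF3 → C:1 F:3
  + Cl → Cl:1
  + C(CH3)3 → C:4 H:9
Element totals:
  C: 9
  H: 11
  Cl: 1
  F: 3
  N: 1
Molecular formula: C9H11ClF3N.
  M = 9(12.011) + 11(1.008) + 35.45 + 3(18.998) + 14.007
    = 108.099 + 11.088 + 35.450 + 56.994 + 14.007 = 225.638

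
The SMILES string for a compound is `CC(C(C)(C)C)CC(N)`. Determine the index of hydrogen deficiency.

Atom tally by fragment:
  CH3 → C:1 H:3
  CH(C(CH3)3) → C:5 H:10
  CH2 → C:1 H:2
  CH2NH2 → C:1 H:4 N:1
Element totals:
  C: 8
  H: 19
  N: 1
Molecular formula: C8H19N.
DoU = (2C + 2 + N − H − X) / 2 = (2·8 + 2 + 1 − 19 − 0) / 2 = 0.

0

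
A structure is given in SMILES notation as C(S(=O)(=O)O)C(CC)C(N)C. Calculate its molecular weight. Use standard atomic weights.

181.25 g/mol

Atom tally by fragment:
  HO3SCH2 → C:1 H:3 S:1 O:3
  CH(C2H5) → C:3 H:6
  CH(NH2) → C:1 H:3 N:1
  CH3 → C:1 H:3
Element totals:
  C: 6
  H: 15
  N: 1
  O: 3
  S: 1
Molecular formula: C6H15NO3S.
  M = 6(12.011) + 15(1.008) + 14.007 + 3(15.999) + 32.06
    = 72.066 + 15.120 + 14.007 + 47.997 + 32.060 = 181.250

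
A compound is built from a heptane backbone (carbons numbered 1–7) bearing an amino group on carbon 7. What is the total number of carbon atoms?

7

Atom tally by fragment:
  CH3 → C:1 H:3
  CH2 → C:1 H:2
  CH2 → C:1 H:2
  CH2 → C:1 H:2
  CH2 → C:1 H:2
  CH2 → C:1 H:2
  CH2NH2 → C:1 H:4 N:1
Element totals:
  C: 7
  H: 17
  N: 1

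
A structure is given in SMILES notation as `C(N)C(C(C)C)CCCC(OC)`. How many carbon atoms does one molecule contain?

Atom tally by fragment:
  H2NCH2 → C:1 H:4 N:1
  CH(CH(CH3)2) → C:4 H:8
  CH2 → C:1 H:2
  CH2 → C:1 H:2
  CH2 → C:1 H:2
  CH2OCH3 → C:2 H:5 O:1
Element totals:
  C: 10
  H: 23
  N: 1
  O: 1

10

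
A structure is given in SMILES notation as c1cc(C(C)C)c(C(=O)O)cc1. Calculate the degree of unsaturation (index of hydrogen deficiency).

Atom tally by fragment:
  benzene ring core → C:6 H:6
  (− 2 ring H displaced by substituents)
  + CH(CH3)2 → C:3 H:7
  + COOH → C:1 H:1 O:2
Element totals:
  C: 10
  H: 12
  O: 2
Molecular formula: C10H12O2.
DoU = (2C + 2 + N − H − X) / 2 = (2·10 + 2 + 0 − 12 − 0) / 2 = 5.

5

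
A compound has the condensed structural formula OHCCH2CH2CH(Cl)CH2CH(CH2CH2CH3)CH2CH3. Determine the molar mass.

Atom tally by fragment:
  OHCCH2 → C:2 H:3 O:1
  CH2 → C:1 H:2
  CH(Cl) → C:1 H:1 Cl:1
  CH2 → C:1 H:2
  CH(CH2CH2CH3) → C:4 H:8
  CH2 → C:1 H:2
  CH3 → C:1 H:3
Element totals:
  C: 11
  H: 21
  Cl: 1
  O: 1
Molecular formula: C11H21ClO.
  M = 11(12.011) + 21(1.008) + 35.45 + 15.999
    = 132.121 + 21.168 + 35.450 + 15.999 = 204.738

204.74 g/mol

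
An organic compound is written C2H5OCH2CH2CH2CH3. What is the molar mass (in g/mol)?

102.18 g/mol

Element totals:
  C: 6
  H: 14
  O: 1
Molecular formula: C6H14O.
  M = 6(12.011) + 14(1.008) + 15.999
    = 72.066 + 14.112 + 15.999 = 102.177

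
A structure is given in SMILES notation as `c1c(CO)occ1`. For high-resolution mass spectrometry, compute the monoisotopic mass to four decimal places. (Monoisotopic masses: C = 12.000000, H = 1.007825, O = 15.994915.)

98.0368

Atom tally by fragment:
  furan ring core → C:4 H:4 O:1
  (− 1 ring H displaced by substituents)
  + CH2OH → C:1 H:3 O:1
Element totals:
  C: 5
  H: 6
  O: 2
Molecular formula: C5H6O2.
  M = 5(12.0) + 6(1.007825) + 2(15.994915)
    = 60.000000 + 6.046950 + 31.989830 = 98.036780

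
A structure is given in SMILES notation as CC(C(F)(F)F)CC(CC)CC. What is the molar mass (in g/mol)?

182.23 g/mol

Atom tally by fragment:
  CH3 → C:1 H:3
  CH(CF3) → C:2 H:1 F:3
  CH2 → C:1 H:2
  CH(C2H5) → C:3 H:6
  CH2 → C:1 H:2
  CH3 → C:1 H:3
Element totals:
  C: 9
  H: 17
  F: 3
Molecular formula: C9H17F3.
  M = 9(12.011) + 17(1.008) + 3(18.998)
    = 108.099 + 17.136 + 56.994 = 182.229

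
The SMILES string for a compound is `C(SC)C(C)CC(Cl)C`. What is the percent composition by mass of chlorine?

21.26%

Atom tally by fragment:
  CH3SCH2 → C:2 H:5 S:1
  CH(CH3) → C:2 H:4
  CH2 → C:1 H:2
  CH(Cl) → C:1 H:1 Cl:1
  CH3 → C:1 H:3
Element totals:
  C: 7
  H: 15
  Cl: 1
  S: 1
Molecular formula: C7H15ClS.
Molar mass = 166.707 g/mol.
Mass from Cl: 1 × 35.45 = 35.450 g/mol.
%Cl = 35.450 / 166.707 × 100 = 21.26%.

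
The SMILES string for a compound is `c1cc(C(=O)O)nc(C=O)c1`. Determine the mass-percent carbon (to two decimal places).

Atom tally by fragment:
  pyridine ring core → C:5 H:5 N:1
  (− 2 ring H displaced by substituents)
  + COOH → C:1 H:1 O:2
  + CHO → C:1 H:1 O:1
Element totals:
  C: 7
  H: 5
  N: 1
  O: 3
Molecular formula: C7H5NO3.
Molar mass = 151.121 g/mol.
Mass from C: 7 × 12.011 = 84.077 g/mol.
%C = 84.077 / 151.121 × 100 = 55.64%.

55.64%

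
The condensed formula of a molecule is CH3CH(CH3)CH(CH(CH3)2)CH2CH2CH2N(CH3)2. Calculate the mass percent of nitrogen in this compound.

7.56%

Atom tally by fragment:
  CH3 → C:1 H:3
  CH(CH3) → C:2 H:4
  CH(CH(CH3)2) → C:4 H:8
  CH2 → C:1 H:2
  CH2 → C:1 H:2
  CH2N(CH3)2 → C:3 H:8 N:1
Element totals:
  C: 12
  H: 27
  N: 1
Molecular formula: C12H27N.
Molar mass = 185.355 g/mol.
Mass from N: 1 × 14.007 = 14.007 g/mol.
%N = 14.007 / 185.355 × 100 = 7.56%.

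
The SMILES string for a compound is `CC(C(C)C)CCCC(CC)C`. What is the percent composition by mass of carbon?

84.61%

Atom tally by fragment:
  CH3 → C:1 H:3
  CH(CH(CH3)2) → C:4 H:8
  CH2 → C:1 H:2
  CH2 → C:1 H:2
  CH2 → C:1 H:2
  CH(C2H5) → C:3 H:6
  CH3 → C:1 H:3
Element totals:
  C: 12
  H: 26
Molecular formula: C12H26.
Molar mass = 170.340 g/mol.
Mass from C: 12 × 12.011 = 144.132 g/mol.
%C = 144.132 / 170.340 × 100 = 84.61%.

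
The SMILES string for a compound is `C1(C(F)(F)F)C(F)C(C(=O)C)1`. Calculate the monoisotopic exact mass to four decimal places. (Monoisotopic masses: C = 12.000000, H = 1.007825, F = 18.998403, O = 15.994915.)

170.0355

Atom tally by fragment:
  cyclopropane ring core → C:3 H:6
  (− 3 ring H displaced by substituents)
  + CF3 → C:1 F:3
  + F → F:1
  + COCH3 → C:2 H:3 O:1
Element totals:
  C: 6
  H: 6
  F: 4
  O: 1
Molecular formula: C6H6F4O.
  M = 6(12.0) + 6(1.007825) + 4(18.998403) + 15.994915
    = 72.000000 + 6.046950 + 75.993612 + 15.994915 = 170.035477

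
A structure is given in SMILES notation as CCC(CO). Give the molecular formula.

Atom tally by fragment:
  CH3 → C:1 H:3
  CH2 → C:1 H:2
  CH2CH2OH → C:2 H:5 O:1
Element totals:
  C: 4
  H: 10
  O: 1

C4H10O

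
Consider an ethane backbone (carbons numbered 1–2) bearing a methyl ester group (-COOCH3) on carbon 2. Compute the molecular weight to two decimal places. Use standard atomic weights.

88.11 g/mol

Atom tally by fragment:
  CH3 → C:1 H:3
  CH2COOCH3 → C:3 H:5 O:2
Element totals:
  C: 4
  H: 8
  O: 2
Molecular formula: C4H8O2.
  M = 4(12.011) + 8(1.008) + 2(15.999)
    = 48.044 + 8.064 + 31.998 = 88.106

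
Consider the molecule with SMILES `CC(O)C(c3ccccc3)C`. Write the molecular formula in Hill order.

C10H14O

Atom tally by fragment:
  CH3 → C:1 H:3
  CH(OH) → C:1 H:2 O:1
  CH(C6H5) → C:7 H:6
  CH3 → C:1 H:3
Element totals:
  C: 10
  H: 14
  O: 1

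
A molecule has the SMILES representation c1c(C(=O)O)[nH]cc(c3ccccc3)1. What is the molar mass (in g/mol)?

Atom tally by fragment:
  pyrrole ring core → C:4 H:5 N:1
  (− 2 ring H displaced by substituents)
  + COOH → C:1 H:1 O:2
  + C6H5 → C:6 H:5
Element totals:
  C: 11
  H: 9
  N: 1
  O: 2
Molecular formula: C11H9NO2.
  M = 11(12.011) + 9(1.008) + 14.007 + 2(15.999)
    = 132.121 + 9.072 + 14.007 + 31.998 = 187.198

187.20 g/mol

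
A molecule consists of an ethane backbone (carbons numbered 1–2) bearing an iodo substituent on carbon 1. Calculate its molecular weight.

155.97 g/mol

Atom tally by fragment:
  ICH2 → C:1 H:2 I:1
  CH3 → C:1 H:3
Element totals:
  C: 2
  H: 5
  I: 1
Molecular formula: C2H5I.
  M = 2(12.011) + 5(1.008) + 126.904
    = 24.022 + 5.040 + 126.904 = 155.966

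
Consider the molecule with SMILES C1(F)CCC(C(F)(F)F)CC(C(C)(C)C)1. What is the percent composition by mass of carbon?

Atom tally by fragment:
  cyclohexane ring core → C:6 H:12
  (− 3 ring H displaced by substituents)
  + F → F:1
  + CF3 → C:1 F:3
  + C(CH3)3 → C:4 H:9
Element totals:
  C: 11
  H: 18
  F: 4
Molecular formula: C11H18F4.
Molar mass = 226.257 g/mol.
Mass from C: 11 × 12.011 = 132.121 g/mol.
%C = 132.121 / 226.257 × 100 = 58.39%.

58.39%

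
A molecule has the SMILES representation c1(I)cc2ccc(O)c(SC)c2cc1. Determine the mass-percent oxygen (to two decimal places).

Atom tally by fragment:
  naphthalene ring system core → C:10 H:8
  (− 3 ring H displaced by substituents)
  + I → I:1
  + OH → O:1 H:1
  + SCH3 → C:1 H:3 S:1
Element totals:
  C: 11
  H: 9
  I: 1
  O: 1
  S: 1
Molecular formula: C11H9IOS.
Molar mass = 316.156 g/mol.
Mass from O: 1 × 15.999 = 15.999 g/mol.
%O = 15.999 / 316.156 × 100 = 5.06%.

5.06%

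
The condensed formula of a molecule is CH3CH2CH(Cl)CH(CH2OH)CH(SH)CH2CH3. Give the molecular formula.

Atom tally by fragment:
  CH3 → C:1 H:3
  CH2 → C:1 H:2
  CH(Cl) → C:1 H:1 Cl:1
  CH(CH2OH) → C:2 H:4 O:1
  CH(SH) → C:1 H:2 S:1
  CH2 → C:1 H:2
  CH3 → C:1 H:3
Element totals:
  C: 8
  H: 17
  Cl: 1
  O: 1
  S: 1

C8H17ClOS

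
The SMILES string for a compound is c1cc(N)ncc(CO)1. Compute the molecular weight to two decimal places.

Atom tally by fragment:
  pyridine ring core → C:5 H:5 N:1
  (− 2 ring H displaced by substituents)
  + NH2 → N:1 H:2
  + CH2OH → C:1 H:3 O:1
Element totals:
  C: 6
  H: 8
  N: 2
  O: 1
Molecular formula: C6H8N2O.
  M = 6(12.011) + 8(1.008) + 2(14.007) + 15.999
    = 72.066 + 8.064 + 28.014 + 15.999 = 124.143

124.14 g/mol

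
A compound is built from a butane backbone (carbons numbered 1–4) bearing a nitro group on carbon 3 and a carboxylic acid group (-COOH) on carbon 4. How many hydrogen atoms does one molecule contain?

Atom tally by fragment:
  CH3 → C:1 H:3
  CH2 → C:1 H:2
  CH(NO2) → C:1 H:1 N:1 O:2
  CH2COOH → C:2 H:3 O:2
Element totals:
  C: 5
  H: 9
  N: 1
  O: 4

9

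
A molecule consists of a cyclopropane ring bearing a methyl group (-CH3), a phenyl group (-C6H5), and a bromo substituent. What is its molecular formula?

Atom tally by fragment:
  cyclopropane ring core → C:3 H:6
  (− 3 ring H displaced by substituents)
  + CH3 → C:1 H:3
  + C6H5 → C:6 H:5
  + Br → Br:1
Element totals:
  C: 10
  H: 11
  Br: 1

C10H11Br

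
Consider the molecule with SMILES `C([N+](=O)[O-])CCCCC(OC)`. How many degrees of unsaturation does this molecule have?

Atom tally by fragment:
  O2NCH2 → C:1 H:2 N:1 O:2
  CH2 → C:1 H:2
  CH2 → C:1 H:2
  CH2 → C:1 H:2
  CH2 → C:1 H:2
  CH2OCH3 → C:2 H:5 O:1
Element totals:
  C: 7
  H: 15
  N: 1
  O: 3
Molecular formula: C7H15NO3.
DoU = (2C + 2 + N − H − X) / 2 = (2·7 + 2 + 1 − 15 − 0) / 2 = 1.

1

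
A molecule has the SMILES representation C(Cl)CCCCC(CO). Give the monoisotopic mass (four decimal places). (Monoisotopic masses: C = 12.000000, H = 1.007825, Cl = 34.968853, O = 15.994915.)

Atom tally by fragment:
  ClCH2 → C:1 H:2 Cl:1
  CH2 → C:1 H:2
  CH2 → C:1 H:2
  CH2 → C:1 H:2
  CH2 → C:1 H:2
  CH2CH2OH → C:2 H:5 O:1
Element totals:
  C: 7
  H: 15
  Cl: 1
  O: 1
Molecular formula: C7H15ClO.
  M = 7(12.0) + 15(1.007825) + 34.968853 + 15.994915
    = 84.000000 + 15.117375 + 34.968853 + 15.994915 = 150.081143

150.0811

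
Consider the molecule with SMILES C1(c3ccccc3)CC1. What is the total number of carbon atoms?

9

Atom tally by fragment:
  cyclopropane ring core → C:3 H:6
  (− 1 ring H displaced by substituents)
  + C6H5 → C:6 H:5
Element totals:
  C: 9
  H: 10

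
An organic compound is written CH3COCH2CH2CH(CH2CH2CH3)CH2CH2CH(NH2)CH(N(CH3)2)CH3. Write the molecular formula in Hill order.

C15H32N2O

Atom tally by fragment:
  CH3COCH2 → C:3 H:5 O:1
  CH2 → C:1 H:2
  CH(CH2CH2CH3) → C:4 H:8
  CH2 → C:1 H:2
  CH2 → C:1 H:2
  CH(NH2) → C:1 H:3 N:1
  CH(N(CH3)2) → C:3 H:7 N:1
  CH3 → C:1 H:3
Element totals:
  C: 15
  H: 32
  N: 2
  O: 1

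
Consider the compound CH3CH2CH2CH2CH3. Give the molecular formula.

C5H12

Element totals:
  C: 5
  H: 12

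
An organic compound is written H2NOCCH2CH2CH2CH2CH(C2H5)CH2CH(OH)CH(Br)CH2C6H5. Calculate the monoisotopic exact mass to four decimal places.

369.1303

Element totals:
  C: 18
  H: 28
  Br: 1
  N: 1
  O: 2
Molecular formula: C18H28BrNO2.
  M = 18(12.0) + 28(1.007825) + 78.918338 + 14.003074 + 2(15.994915)
    = 216.000000 + 28.219100 + 78.918338 + 14.003074 + 31.989830 = 369.130342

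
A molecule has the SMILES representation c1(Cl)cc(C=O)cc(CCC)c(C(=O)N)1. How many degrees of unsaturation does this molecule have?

6

Atom tally by fragment:
  benzene ring core → C:6 H:6
  (− 4 ring H displaced by substituents)
  + Cl → Cl:1
  + CHO → C:1 H:1 O:1
  + CH2CH2CH3 → C:3 H:7
  + CONH2 → C:1 H:2 O:1 N:1
Element totals:
  C: 11
  H: 12
  Cl: 1
  N: 1
  O: 2
Molecular formula: C11H12ClNO2.
DoU = (2C + 2 + N − H − X) / 2 = (2·11 + 2 + 1 − 12 − 1) / 2 = 6.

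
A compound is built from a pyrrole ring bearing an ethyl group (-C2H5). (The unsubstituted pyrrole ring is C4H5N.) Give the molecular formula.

C6H9N

Atom tally by fragment:
  pyrrole ring core → C:4 H:5 N:1
  (− 1 ring H displaced by substituents)
  + C2H5 → C:2 H:5
Element totals:
  C: 6
  H: 9
  N: 1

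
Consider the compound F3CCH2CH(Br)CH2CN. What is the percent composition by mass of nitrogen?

Element totals:
  C: 5
  H: 5
  Br: 1
  F: 3
  N: 1
Molecular formula: C5H5BrF3N.
Molar mass = 216.000 g/mol.
Mass from N: 1 × 14.007 = 14.007 g/mol.
%N = 14.007 / 216.000 × 100 = 6.48%.

6.48%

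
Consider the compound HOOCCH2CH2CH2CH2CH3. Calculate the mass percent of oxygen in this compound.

27.55%

Atom tally by fragment:
  HOOCCH2 → C:2 H:3 O:2
  CH2 → C:1 H:2
  CH2 → C:1 H:2
  CH2 → C:1 H:2
  CH3 → C:1 H:3
Element totals:
  C: 6
  H: 12
  O: 2
Molecular formula: C6H12O2.
Molar mass = 116.160 g/mol.
Mass from O: 2 × 15.999 = 31.998 g/mol.
%O = 31.998 / 116.160 × 100 = 27.55%.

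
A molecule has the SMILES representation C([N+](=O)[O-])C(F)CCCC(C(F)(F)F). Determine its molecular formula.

Atom tally by fragment:
  O2NCH2 → C:1 H:2 N:1 O:2
  CH(F) → C:1 H:1 F:1
  CH2 → C:1 H:2
  CH2 → C:1 H:2
  CH2 → C:1 H:2
  CH2CF3 → C:2 H:2 F:3
Element totals:
  C: 7
  H: 11
  F: 4
  N: 1
  O: 2

C7H11F4NO2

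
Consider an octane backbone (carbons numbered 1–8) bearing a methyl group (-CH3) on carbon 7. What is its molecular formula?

Atom tally by fragment:
  CH3 → C:1 H:3
  CH2 → C:1 H:2
  CH2 → C:1 H:2
  CH2 → C:1 H:2
  CH2 → C:1 H:2
  CH2 → C:1 H:2
  CH(CH3) → C:2 H:4
  CH3 → C:1 H:3
Element totals:
  C: 9
  H: 20

C9H20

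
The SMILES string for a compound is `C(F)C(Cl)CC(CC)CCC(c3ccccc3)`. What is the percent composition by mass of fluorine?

Atom tally by fragment:
  FCH2 → C:1 H:2 F:1
  CH(Cl) → C:1 H:1 Cl:1
  CH2 → C:1 H:2
  CH(C2H5) → C:3 H:6
  CH2 → C:1 H:2
  CH2 → C:1 H:2
  CH2C6H5 → C:7 H:7
Element totals:
  C: 15
  H: 22
  Cl: 1
  F: 1
Molecular formula: C15H22ClF.
Molar mass = 256.789 g/mol.
Mass from F: 1 × 18.998 = 18.998 g/mol.
%F = 18.998 / 256.789 × 100 = 7.40%.

7.40%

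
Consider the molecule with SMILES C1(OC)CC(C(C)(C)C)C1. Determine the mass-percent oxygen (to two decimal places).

Atom tally by fragment:
  cyclobutane ring core → C:4 H:8
  (− 2 ring H displaced by substituents)
  + OCH3 → C:1 H:3 O:1
  + C(CH3)3 → C:4 H:9
Element totals:
  C: 9
  H: 18
  O: 1
Molecular formula: C9H18O.
Molar mass = 142.242 g/mol.
Mass from O: 1 × 15.999 = 15.999 g/mol.
%O = 15.999 / 142.242 × 100 = 11.25%.

11.25%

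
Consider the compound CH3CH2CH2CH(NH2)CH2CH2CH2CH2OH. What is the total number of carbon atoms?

8

Element totals:
  C: 8
  H: 19
  N: 1
  O: 1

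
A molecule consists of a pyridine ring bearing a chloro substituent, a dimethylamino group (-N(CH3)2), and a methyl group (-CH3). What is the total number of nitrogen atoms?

2

Atom tally by fragment:
  pyridine ring core → C:5 H:5 N:1
  (− 3 ring H displaced by substituents)
  + Cl → Cl:1
  + N(CH3)2 → N:1 C:2 H:6
  + CH3 → C:1 H:3
Element totals:
  C: 8
  H: 11
  Cl: 1
  N: 2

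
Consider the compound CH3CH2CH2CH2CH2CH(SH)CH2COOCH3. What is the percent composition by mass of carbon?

Element totals:
  C: 9
  H: 18
  O: 2
  S: 1
Molecular formula: C9H18O2S.
Molar mass = 190.301 g/mol.
Mass from C: 9 × 12.011 = 108.099 g/mol.
%C = 108.099 / 190.301 × 100 = 56.80%.

56.80%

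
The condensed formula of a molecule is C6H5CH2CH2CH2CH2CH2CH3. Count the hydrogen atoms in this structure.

18

Atom tally by fragment:
  C6H5CH2 → C:7 H:7
  CH2 → C:1 H:2
  CH2 → C:1 H:2
  CH2 → C:1 H:2
  CH2 → C:1 H:2
  CH3 → C:1 H:3
Element totals:
  C: 12
  H: 18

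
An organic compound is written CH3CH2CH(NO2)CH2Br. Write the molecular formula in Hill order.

C4H8BrNO2

Element totals:
  C: 4
  H: 8
  Br: 1
  N: 1
  O: 2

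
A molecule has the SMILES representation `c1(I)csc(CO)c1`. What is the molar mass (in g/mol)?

240.06 g/mol

Atom tally by fragment:
  thiophene ring core → C:4 H:4 S:1
  (− 2 ring H displaced by substituents)
  + I → I:1
  + CH2OH → C:1 H:3 O:1
Element totals:
  C: 5
  H: 5
  I: 1
  O: 1
  S: 1
Molecular formula: C5H5IOS.
  M = 5(12.011) + 5(1.008) + 126.904 + 15.999 + 32.06
    = 60.055 + 5.040 + 126.904 + 15.999 + 32.060 = 240.058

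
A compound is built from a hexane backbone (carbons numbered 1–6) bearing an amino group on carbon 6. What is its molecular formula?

C6H15N

Atom tally by fragment:
  CH3 → C:1 H:3
  CH2 → C:1 H:2
  CH2 → C:1 H:2
  CH2 → C:1 H:2
  CH2 → C:1 H:2
  CH2NH2 → C:1 H:4 N:1
Element totals:
  C: 6
  H: 15
  N: 1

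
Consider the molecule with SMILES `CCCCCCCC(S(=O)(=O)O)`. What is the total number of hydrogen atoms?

Atom tally by fragment:
  CH3 → C:1 H:3
  CH2 → C:1 H:2
  CH2 → C:1 H:2
  CH2 → C:1 H:2
  CH2 → C:1 H:2
  CH2 → C:1 H:2
  CH2 → C:1 H:2
  CH2SO3H → C:1 H:3 S:1 O:3
Element totals:
  C: 8
  H: 18
  O: 3
  S: 1

18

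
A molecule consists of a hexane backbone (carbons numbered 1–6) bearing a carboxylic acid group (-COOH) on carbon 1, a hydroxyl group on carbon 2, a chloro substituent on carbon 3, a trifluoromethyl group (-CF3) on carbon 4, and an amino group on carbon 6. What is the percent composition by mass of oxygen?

Atom tally by fragment:
  HOOCCH2 → C:2 H:3 O:2
  CH(OH) → C:1 H:2 O:1
  CH(Cl) → C:1 H:1 Cl:1
  CH(CF3) → C:2 H:1 F:3
  CH2 → C:1 H:2
  CH2NH2 → C:1 H:4 N:1
Element totals:
  C: 8
  H: 13
  Cl: 1
  F: 3
  N: 1
  O: 3
Molecular formula: C8H13ClF3NO3.
Molar mass = 263.640 g/mol.
Mass from O: 3 × 15.999 = 47.997 g/mol.
%O = 47.997 / 263.640 × 100 = 18.21%.

18.21%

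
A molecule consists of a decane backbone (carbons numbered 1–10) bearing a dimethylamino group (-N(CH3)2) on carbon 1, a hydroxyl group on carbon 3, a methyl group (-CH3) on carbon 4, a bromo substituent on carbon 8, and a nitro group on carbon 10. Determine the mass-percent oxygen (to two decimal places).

Atom tally by fragment:
  (CH3)2NCH2 → C:3 H:8 N:1
  CH2 → C:1 H:2
  CH(OH) → C:1 H:2 O:1
  CH(CH3) → C:2 H:4
  CH2 → C:1 H:2
  CH2 → C:1 H:2
  CH2 → C:1 H:2
  CH(Br) → C:1 H:1 Br:1
  CH2 → C:1 H:2
  CH2NO2 → C:1 H:2 N:1 O:2
Element totals:
  C: 13
  H: 27
  Br: 1
  N: 2
  O: 3
Molecular formula: C13H27BrN2O3.
Molar mass = 339.274 g/mol.
Mass from O: 3 × 15.999 = 47.997 g/mol.
%O = 47.997 / 339.274 × 100 = 14.15%.

14.15%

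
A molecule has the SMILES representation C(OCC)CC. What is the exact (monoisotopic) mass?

88.0888

Atom tally by fragment:
  C2H5OCH2 → C:3 H:7 O:1
  CH2 → C:1 H:2
  CH3 → C:1 H:3
Element totals:
  C: 5
  H: 12
  O: 1
Molecular formula: C5H12O.
  M = 5(12.0) + 12(1.007825) + 15.994915
    = 60.000000 + 12.093900 + 15.994915 = 88.088815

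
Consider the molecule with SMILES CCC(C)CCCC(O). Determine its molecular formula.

Atom tally by fragment:
  CH3 → C:1 H:3
  CH2 → C:1 H:2
  CH(CH3) → C:2 H:4
  CH2 → C:1 H:2
  CH2 → C:1 H:2
  CH2 → C:1 H:2
  CH2OH → C:1 H:3 O:1
Element totals:
  C: 8
  H: 18
  O: 1

C8H18O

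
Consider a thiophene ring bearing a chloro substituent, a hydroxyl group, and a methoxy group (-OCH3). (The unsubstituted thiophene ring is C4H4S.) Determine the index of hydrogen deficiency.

Atom tally by fragment:
  thiophene ring core → C:4 H:4 S:1
  (− 3 ring H displaced by substituents)
  + Cl → Cl:1
  + OH → O:1 H:1
  + OCH3 → C:1 H:3 O:1
Element totals:
  C: 5
  H: 5
  Cl: 1
  O: 2
  S: 1
Molecular formula: C5H5ClO2S.
DoU = (2C + 2 + N − H − X) / 2 = (2·5 + 2 + 0 − 5 − 1) / 2 = 3.

3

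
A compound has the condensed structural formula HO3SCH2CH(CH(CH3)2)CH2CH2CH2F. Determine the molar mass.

Element totals:
  C: 8
  H: 17
  F: 1
  O: 3
  S: 1
Molecular formula: C8H17FO3S.
  M = 8(12.011) + 17(1.008) + 18.998 + 3(15.999) + 32.06
    = 96.088 + 17.136 + 18.998 + 47.997 + 32.060 = 212.279

212.28 g/mol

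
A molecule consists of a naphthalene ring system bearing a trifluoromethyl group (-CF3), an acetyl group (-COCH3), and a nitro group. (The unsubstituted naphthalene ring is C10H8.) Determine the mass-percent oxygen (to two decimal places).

Atom tally by fragment:
  naphthalene ring system core → C:10 H:8
  (− 3 ring H displaced by substituents)
  + CF3 → C:1 F:3
  + COCH3 → C:2 H:3 O:1
  + NO2 → N:1 O:2
Element totals:
  C: 13
  H: 8
  F: 3
  N: 1
  O: 3
Molecular formula: C13H8F3NO3.
Molar mass = 283.205 g/mol.
Mass from O: 3 × 15.999 = 47.997 g/mol.
%O = 47.997 / 283.205 × 100 = 16.95%.

16.95%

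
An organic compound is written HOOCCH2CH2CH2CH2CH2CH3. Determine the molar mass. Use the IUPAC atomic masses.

Atom tally by fragment:
  HOOCCH2 → C:2 H:3 O:2
  CH2 → C:1 H:2
  CH2 → C:1 H:2
  CH2 → C:1 H:2
  CH2 → C:1 H:2
  CH3 → C:1 H:3
Element totals:
  C: 7
  H: 14
  O: 2
Molecular formula: C7H14O2.
  M = 7(12.011) + 14(1.008) + 2(15.999)
    = 84.077 + 14.112 + 31.998 = 130.187

130.19 g/mol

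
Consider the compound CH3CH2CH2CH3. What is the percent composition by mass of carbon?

82.66%

Atom tally by fragment:
  CH3 → C:1 H:3
  CH2 → C:1 H:2
  CH2 → C:1 H:2
  CH3 → C:1 H:3
Element totals:
  C: 4
  H: 10
Molecular formula: C4H10.
Molar mass = 58.124 g/mol.
Mass from C: 4 × 12.011 = 48.044 g/mol.
%C = 48.044 / 58.124 × 100 = 82.66%.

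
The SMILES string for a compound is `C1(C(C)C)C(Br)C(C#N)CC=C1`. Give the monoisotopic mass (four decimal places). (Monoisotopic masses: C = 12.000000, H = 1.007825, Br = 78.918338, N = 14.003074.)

Atom tally by fragment:
  cyclohexene ring core → C:6 H:10
  (− 3 ring H displaced by substituents)
  + CH(CH3)2 → C:3 H:7
  + Br → Br:1
  + CN → C:1 N:1
Element totals:
  C: 10
  H: 14
  Br: 1
  N: 1
Molecular formula: C10H14BrN.
  M = 10(12.0) + 14(1.007825) + 78.918338 + 14.003074
    = 120.000000 + 14.109550 + 78.918338 + 14.003074 = 227.030962

227.0310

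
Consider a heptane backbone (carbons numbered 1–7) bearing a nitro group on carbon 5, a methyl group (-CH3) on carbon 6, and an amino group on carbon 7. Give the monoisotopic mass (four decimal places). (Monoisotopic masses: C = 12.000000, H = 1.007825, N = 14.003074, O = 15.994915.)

174.1368

Atom tally by fragment:
  CH3 → C:1 H:3
  CH2 → C:1 H:2
  CH2 → C:1 H:2
  CH2 → C:1 H:2
  CH(NO2) → C:1 H:1 N:1 O:2
  CH(CH3) → C:2 H:4
  CH2NH2 → C:1 H:4 N:1
Element totals:
  C: 8
  H: 18
  N: 2
  O: 2
Molecular formula: C8H18N2O2.
  M = 8(12.0) + 18(1.007825) + 2(14.003074) + 2(15.994915)
    = 96.000000 + 18.140850 + 28.006148 + 31.989830 = 174.136828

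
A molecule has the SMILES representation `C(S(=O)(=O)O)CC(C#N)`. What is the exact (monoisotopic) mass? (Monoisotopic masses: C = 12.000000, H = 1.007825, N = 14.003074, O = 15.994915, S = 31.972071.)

149.0147

Atom tally by fragment:
  HO3SCH2 → C:1 H:3 S:1 O:3
  CH2 → C:1 H:2
  CH2CN → C:2 H:2 N:1
Element totals:
  C: 4
  H: 7
  N: 1
  O: 3
  S: 1
Molecular formula: C4H7NO3S.
  M = 4(12.0) + 7(1.007825) + 14.003074 + 3(15.994915) + 31.972071
    = 48.000000 + 7.054775 + 14.003074 + 47.984745 + 31.972071 = 149.014665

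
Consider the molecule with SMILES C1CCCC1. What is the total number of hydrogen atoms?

10

Atom tally by fragment:
  cyclopentane ring core → C:5 H:10
Element totals:
  C: 5
  H: 10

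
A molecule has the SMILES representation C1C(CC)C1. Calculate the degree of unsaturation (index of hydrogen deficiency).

1

Atom tally by fragment:
  cyclopropane ring core → C:3 H:6
  (− 1 ring H displaced by substituents)
  + C2H5 → C:2 H:5
Element totals:
  C: 5
  H: 10
Molecular formula: C5H10.
DoU = (2C + 2 + N − H − X) / 2 = (2·5 + 2 + 0 − 10 − 0) / 2 = 1.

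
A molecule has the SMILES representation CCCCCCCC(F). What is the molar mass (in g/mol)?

132.22 g/mol

Atom tally by fragment:
  CH3 → C:1 H:3
  CH2 → C:1 H:2
  CH2 → C:1 H:2
  CH2 → C:1 H:2
  CH2 → C:1 H:2
  CH2 → C:1 H:2
  CH2 → C:1 H:2
  CH2F → C:1 H:2 F:1
Element totals:
  C: 8
  H: 17
  F: 1
Molecular formula: C8H17F.
  M = 8(12.011) + 17(1.008) + 18.998
    = 96.088 + 17.136 + 18.998 = 132.222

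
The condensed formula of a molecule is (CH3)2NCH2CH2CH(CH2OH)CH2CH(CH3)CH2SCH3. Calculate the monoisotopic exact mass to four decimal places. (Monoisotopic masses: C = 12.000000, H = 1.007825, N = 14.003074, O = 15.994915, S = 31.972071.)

219.1657

Atom tally by fragment:
  (CH3)2NCH2 → C:3 H:8 N:1
  CH2 → C:1 H:2
  CH(CH2OH) → C:2 H:4 O:1
  CH2 → C:1 H:2
  CH(CH3) → C:2 H:4
  CH2SCH3 → C:2 H:5 S:1
Element totals:
  C: 11
  H: 25
  N: 1
  O: 1
  S: 1
Molecular formula: C11H25NOS.
  M = 11(12.0) + 25(1.007825) + 14.003074 + 15.994915 + 31.972071
    = 132.000000 + 25.195625 + 14.003074 + 15.994915 + 31.972071 = 219.165685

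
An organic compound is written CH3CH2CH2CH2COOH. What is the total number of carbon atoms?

Atom tally by fragment:
  CH3 → C:1 H:3
  CH2 → C:1 H:2
  CH2 → C:1 H:2
  CH2COOH → C:2 H:3 O:2
Element totals:
  C: 5
  H: 10
  O: 2

5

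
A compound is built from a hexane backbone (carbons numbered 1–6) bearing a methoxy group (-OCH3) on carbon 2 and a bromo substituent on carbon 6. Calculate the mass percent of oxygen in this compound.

Atom tally by fragment:
  CH3 → C:1 H:3
  CH(OCH3) → C:2 H:4 O:1
  CH2 → C:1 H:2
  CH2 → C:1 H:2
  CH2 → C:1 H:2
  CH2Br → C:1 H:2 Br:1
Element totals:
  C: 7
  H: 15
  Br: 1
  O: 1
Molecular formula: C7H15BrO.
Molar mass = 195.100 g/mol.
Mass from O: 1 × 15.999 = 15.999 g/mol.
%O = 15.999 / 195.100 × 100 = 8.20%.

8.20%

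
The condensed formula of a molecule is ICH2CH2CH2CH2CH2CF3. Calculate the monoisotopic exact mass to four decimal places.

265.9779

Atom tally by fragment:
  ICH2 → C:1 H:2 I:1
  CH2 → C:1 H:2
  CH2 → C:1 H:2
  CH2 → C:1 H:2
  CH2CF3 → C:2 H:2 F:3
Element totals:
  C: 6
  H: 10
  F: 3
  I: 1
Molecular formula: C6H10F3I.
  M = 6(12.0) + 10(1.007825) + 3(18.998403) + 126.904472
    = 72.000000 + 10.078250 + 56.995209 + 126.904472 = 265.977931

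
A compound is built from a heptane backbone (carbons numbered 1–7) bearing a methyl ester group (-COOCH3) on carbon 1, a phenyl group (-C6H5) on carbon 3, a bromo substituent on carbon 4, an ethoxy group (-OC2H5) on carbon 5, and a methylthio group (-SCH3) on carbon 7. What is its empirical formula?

Atom tally by fragment:
  CH3OOCCH2 → C:3 H:5 O:2
  CH2 → C:1 H:2
  CH(C6H5) → C:7 H:6
  CH(Br) → C:1 H:1 Br:1
  CH(OC2H5) → C:3 H:6 O:1
  CH2 → C:1 H:2
  CH2SCH3 → C:2 H:5 S:1
Element totals:
  C: 18
  H: 27
  Br: 1
  O: 3
  S: 1
Molecular formula: C18H27BrO3S.
gcd of subscripts (1, 18, 27, 3, 1) = 1, so the empirical formula equals the molecular formula.

C18H27BrO3S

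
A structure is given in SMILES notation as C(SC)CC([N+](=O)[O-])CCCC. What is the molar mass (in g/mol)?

191.29 g/mol

Atom tally by fragment:
  CH3SCH2 → C:2 H:5 S:1
  CH2 → C:1 H:2
  CH(NO2) → C:1 H:1 N:1 O:2
  CH2 → C:1 H:2
  CH2 → C:1 H:2
  CH2 → C:1 H:2
  CH3 → C:1 H:3
Element totals:
  C: 8
  H: 17
  N: 1
  O: 2
  S: 1
Molecular formula: C8H17NO2S.
  M = 8(12.011) + 17(1.008) + 14.007 + 2(15.999) + 32.06
    = 96.088 + 17.136 + 14.007 + 31.998 + 32.060 = 191.289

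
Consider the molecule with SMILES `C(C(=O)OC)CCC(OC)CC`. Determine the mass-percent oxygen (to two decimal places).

27.55%

Atom tally by fragment:
  CH3OOCCH2 → C:3 H:5 O:2
  CH2 → C:1 H:2
  CH2 → C:1 H:2
  CH(OCH3) → C:2 H:4 O:1
  CH2 → C:1 H:2
  CH3 → C:1 H:3
Element totals:
  C: 9
  H: 18
  O: 3
Molecular formula: C9H18O3.
Molar mass = 174.240 g/mol.
Mass from O: 3 × 15.999 = 47.997 g/mol.
%O = 47.997 / 174.240 × 100 = 27.55%.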